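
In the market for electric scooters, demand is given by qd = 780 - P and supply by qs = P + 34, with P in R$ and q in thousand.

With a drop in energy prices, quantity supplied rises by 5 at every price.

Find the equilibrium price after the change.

Solve the original market: 780 - P = P + 34, hence P = 373 and q = 407.
After the shift, demand is qd = 780 - P and supply is qs = P + 39.
Setting them equal: 780 - P = P + 39 → 741 = 2P, so P = 370.5 and q = 409.5.

370.5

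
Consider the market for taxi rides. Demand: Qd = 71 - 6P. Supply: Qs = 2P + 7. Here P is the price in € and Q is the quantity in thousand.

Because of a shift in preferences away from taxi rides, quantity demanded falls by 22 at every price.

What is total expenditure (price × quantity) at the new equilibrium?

Initially, 71 - 6P = 2P + 7, so 64 = 8P and P = 8, Q = 23.
After the shift, demand is Qd = 49 - 6P and supply is Qs = 2P + 7.
Clearing the new market: 49 - 6P = 2P + 7, so P = 5.25 and Q = 17.5.
New expenditure = 5.25 × 17.5 = 91.875.

91.875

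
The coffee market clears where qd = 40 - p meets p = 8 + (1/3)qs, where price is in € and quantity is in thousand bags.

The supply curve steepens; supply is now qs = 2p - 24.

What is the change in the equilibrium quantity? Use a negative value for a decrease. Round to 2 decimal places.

Original equilibrium: 40 - p = 3p - 24 gives 64 = 4p, so p = 16 and q = 24.
After the shift, demand is qd = 40 - p and supply is qs = 2p - 24.
Equate the new curves: 40 - p = 2p - 24, giving 64 = 3p, p = 64/3 ≈ 21.3333, q = 56/3 ≈ 18.6667.
Δq = 18.6667 − 24 = -5.33.

-5.33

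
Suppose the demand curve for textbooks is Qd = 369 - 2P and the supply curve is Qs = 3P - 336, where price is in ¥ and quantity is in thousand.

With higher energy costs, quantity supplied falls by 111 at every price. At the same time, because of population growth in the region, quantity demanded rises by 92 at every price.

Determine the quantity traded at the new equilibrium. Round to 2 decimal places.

Initially, 369 - 2P = 3P - 336, so 705 = 5P and P = 141, Q = 87.
With the change applied: demand Qd = 461 - 2P, supply Qs = 3P - 447.
Equate the new curves: 461 - 2P = 3P - 447, giving 908 = 5P, P = 181.6, Q = 97.8.

97.80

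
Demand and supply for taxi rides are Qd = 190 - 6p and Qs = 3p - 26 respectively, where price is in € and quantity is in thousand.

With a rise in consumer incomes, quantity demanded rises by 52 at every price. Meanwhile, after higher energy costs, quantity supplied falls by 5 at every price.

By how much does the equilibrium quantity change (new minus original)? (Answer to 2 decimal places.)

+14.00

Original equilibrium: 190 - 6p = 3p - 26 gives 216 = 9p, so p = 24 and Q = 46.
The new curves are Qd = 242 - 6p (demand) and Qs = 3p - 31 (supply).
Clearing the new market: 242 - 6p = 3p - 31, so p = 91/3 ≈ 30.3333 and Q = 60.
ΔQ = 60 − 46 = +14.00.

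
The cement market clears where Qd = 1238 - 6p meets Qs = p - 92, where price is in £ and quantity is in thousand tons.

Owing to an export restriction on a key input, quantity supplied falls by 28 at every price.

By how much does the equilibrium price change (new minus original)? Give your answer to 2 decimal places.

Solve the original market: 1238 - 6p = p - 92, hence p = 190 and Q = 98.
After the shift, demand is Qd = 1238 - 6p and supply is Qs = p - 120.
Setting them equal: 1238 - 6p = p - 120 → 1358 = 7p, so p = 194 and Q = 74.
Δp = 194 − 190 = +4.00.

+4.00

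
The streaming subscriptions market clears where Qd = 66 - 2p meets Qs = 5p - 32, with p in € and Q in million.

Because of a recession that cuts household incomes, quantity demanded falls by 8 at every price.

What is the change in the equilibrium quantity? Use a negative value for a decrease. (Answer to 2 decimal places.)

-5.71

Original equilibrium: 66 - 2p = 5p - 32 gives 98 = 7p, so p = 14 and Q = 38.
The new curves are Qd = 58 - 2p (demand) and Qs = 5p - 32 (supply).
Setting them equal: 58 - 2p = 5p - 32 → 90 = 7p, so p = 90/7 ≈ 12.8571 and Q = 226/7 ≈ 32.2857.
ΔQ = 32.2857 − 38 = -5.71.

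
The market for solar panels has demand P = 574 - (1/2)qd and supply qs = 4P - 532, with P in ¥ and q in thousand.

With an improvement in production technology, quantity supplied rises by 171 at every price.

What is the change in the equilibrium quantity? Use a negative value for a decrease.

Original equilibrium: 1148 - 2P = 4P - 532 gives 1680 = 6P, so P = 280 and q = 588.
After the shift, demand is qd = 1148 - 2P and supply is qs = 4P - 361.
New equilibrium: 1148 - 2P = 4P - 361 ⇒ 1509 = 6P ⇒ P = 251.5, q = 645.
Δq = 645 − 588 = +57.

+57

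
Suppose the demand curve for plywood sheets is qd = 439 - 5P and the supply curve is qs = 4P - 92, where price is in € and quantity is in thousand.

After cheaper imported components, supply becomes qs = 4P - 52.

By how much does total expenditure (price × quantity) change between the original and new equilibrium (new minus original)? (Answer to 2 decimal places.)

+572.35

Solve the original market: 439 - 5P = 4P - 92, hence P = 59 and q = 144.
After the shift, demand is qd = 439 - 5P and supply is qs = 4P - 52.
Clearing the new market: 439 - 5P = 4P - 52, so P = 491/9 ≈ 54.5556 and q = 1496/9 ≈ 166.2222.
Expenditure moves from 59×144 = 8496 to 54.5556×166.2222 = 9068.3457; change = +572.35.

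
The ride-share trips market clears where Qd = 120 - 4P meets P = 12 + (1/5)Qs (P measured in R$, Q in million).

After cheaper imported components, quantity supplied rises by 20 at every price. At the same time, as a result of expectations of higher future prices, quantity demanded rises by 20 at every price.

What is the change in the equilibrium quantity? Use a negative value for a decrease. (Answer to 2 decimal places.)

Solve the original market: 120 - 4P = 5P - 60, hence P = 20 and Q = 40.
The shock moves the curves to Qd = 140 - 4P and Qs = 5P - 40.
New equilibrium: 140 - 4P = 5P - 40 ⇒ 180 = 9P ⇒ P = 20, Q = 60.
ΔQ = 60 − 40 = +20.00.

+20.00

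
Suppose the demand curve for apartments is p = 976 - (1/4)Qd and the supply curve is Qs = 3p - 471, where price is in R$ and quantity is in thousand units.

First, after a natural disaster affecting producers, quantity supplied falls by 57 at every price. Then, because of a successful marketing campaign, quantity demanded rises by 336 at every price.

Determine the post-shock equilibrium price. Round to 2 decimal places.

Initially, 3904 - 4p = 3p - 471, so 4375 = 7p and p = 625, Q = 1404.
The shock moves the curves to Qd = 4240 - 4p and Qs = 3p - 528.
Equate the new curves: 4240 - 4p = 3p - 528, giving 4768 = 7p, p = 4768/7 ≈ 681.1429, Q = 10608/7 ≈ 1515.4286.

681.14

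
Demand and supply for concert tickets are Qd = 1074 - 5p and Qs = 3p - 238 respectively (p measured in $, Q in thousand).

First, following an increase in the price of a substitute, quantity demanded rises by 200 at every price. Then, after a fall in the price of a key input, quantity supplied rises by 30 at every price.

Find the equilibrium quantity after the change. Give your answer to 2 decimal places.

347.75

Initially, 1074 - 5p = 3p - 238, so 1312 = 8p and p = 164, Q = 254.
After the shift, demand is Qd = 1274 - 5p and supply is Qs = 3p - 208.
Equate the new curves: 1274 - 5p = 3p - 208, giving 1482 = 8p, p = 185.25, Q = 347.75.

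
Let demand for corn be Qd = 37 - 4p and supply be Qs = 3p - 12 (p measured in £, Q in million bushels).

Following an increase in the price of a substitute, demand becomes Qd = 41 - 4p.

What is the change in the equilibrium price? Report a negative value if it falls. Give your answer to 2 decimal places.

Solve the original market: 37 - 4p = 3p - 12, hence p = 7 and Q = 9.
The new curves are Qd = 41 - 4p (demand) and Qs = 3p - 12 (supply).
Setting them equal: 41 - 4p = 3p - 12 → 53 = 7p, so p = 53/7 ≈ 7.5714 and Q = 75/7 ≈ 10.7143.
Δp = 7.5714 − 7 = +0.57.

+0.57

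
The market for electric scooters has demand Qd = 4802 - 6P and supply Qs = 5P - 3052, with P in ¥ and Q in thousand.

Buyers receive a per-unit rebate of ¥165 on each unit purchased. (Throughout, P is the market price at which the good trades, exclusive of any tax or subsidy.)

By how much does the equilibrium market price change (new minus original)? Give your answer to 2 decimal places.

+90.00

Initially, 4802 - 6P = 5P - 3052, so 7854 = 11P and P = 714, Q = 518.
Since buyers' out-of-pocket price is the market price minus the rebate, the effective demand curve becomes Qd = 5792 - 6P.
Clearing the new market: 5792 - 6P = 5P - 3052, so P = 804 and Q = 968.
ΔP = 804 − 714 = +90.00.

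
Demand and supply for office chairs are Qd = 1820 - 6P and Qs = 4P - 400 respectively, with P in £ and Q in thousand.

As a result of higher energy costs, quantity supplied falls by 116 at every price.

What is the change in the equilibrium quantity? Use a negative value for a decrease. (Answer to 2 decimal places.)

Initially, 1820 - 6P = 4P - 400, so 2220 = 10P and P = 222, Q = 488.
The new curves are Qd = 1820 - 6P (demand) and Qs = 4P - 516 (supply).
New equilibrium: 1820 - 6P = 4P - 516 ⇒ 2336 = 10P ⇒ P = 233.6, Q = 418.4.
ΔQ = 418.4 − 488 = -69.60.

-69.60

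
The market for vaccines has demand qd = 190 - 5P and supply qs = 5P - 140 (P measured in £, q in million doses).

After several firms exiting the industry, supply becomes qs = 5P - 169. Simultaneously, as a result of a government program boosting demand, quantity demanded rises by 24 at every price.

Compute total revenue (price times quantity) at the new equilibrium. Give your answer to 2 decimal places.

Before the shock: 190 - 5P = 5P - 140 ⇒ 330 = 10P ⇒ P = 33, q = 25.
The shock moves the curves to qd = 214 - 5P and qs = 5P - 169.
Clearing the new market: 214 - 5P = 5P - 169, so P = 38.3 and q = 22.5.
New expenditure = 38.3 × 22.5 = 861.75.

861.75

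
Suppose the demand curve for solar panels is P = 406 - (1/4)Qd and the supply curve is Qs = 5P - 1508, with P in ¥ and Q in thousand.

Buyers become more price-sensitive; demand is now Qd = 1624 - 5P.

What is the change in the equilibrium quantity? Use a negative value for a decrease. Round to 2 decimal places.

Original equilibrium: 1624 - 4P = 5P - 1508 gives 3132 = 9P, so P = 348 and Q = 232.
The shock moves the curves to Qd = 1624 - 5P and Qs = 5P - 1508.
Clearing the new market: 1624 - 5P = 5P - 1508, so P = 313.2 and Q = 58.
ΔQ = 58 − 232 = -174.00.

-174.00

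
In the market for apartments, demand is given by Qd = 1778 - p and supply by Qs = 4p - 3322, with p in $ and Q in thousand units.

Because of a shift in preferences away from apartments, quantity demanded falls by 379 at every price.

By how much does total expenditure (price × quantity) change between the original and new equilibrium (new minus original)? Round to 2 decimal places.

Original equilibrium: 1778 - p = 4p - 3322 gives 5100 = 5p, so p = 1020 and Q = 758.
With the change applied: demand Qd = 1399 - p, supply Qs = 4p - 3322.
Clearing the new market: 1399 - p = 4p - 3322, so p = 944.2 and Q = 454.8.
Expenditure moves from 1020×758 = 773160 to 944.2×454.8 = 429422.16; change = -343737.84.

-343737.84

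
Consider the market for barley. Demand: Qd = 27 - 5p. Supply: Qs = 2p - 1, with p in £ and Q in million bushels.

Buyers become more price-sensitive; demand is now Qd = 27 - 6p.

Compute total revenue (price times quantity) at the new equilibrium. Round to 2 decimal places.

Solve the original market: 27 - 5p = 2p - 1, hence p = 4 and Q = 7.
After the shift, demand is Qd = 27 - 6p and supply is Qs = 2p - 1.
Equate the new curves: 27 - 6p = 2p - 1, giving 28 = 8p, p = 3.5, Q = 6.
New expenditure = 3.5 × 6 = 21.00.

21.00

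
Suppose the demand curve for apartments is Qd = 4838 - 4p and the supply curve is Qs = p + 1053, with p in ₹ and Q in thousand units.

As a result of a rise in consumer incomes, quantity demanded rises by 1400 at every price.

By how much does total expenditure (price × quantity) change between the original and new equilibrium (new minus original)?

Before the shock: 4838 - 4p = p + 1053 ⇒ 3785 = 5p ⇒ p = 757, Q = 1810.
The shock moves the curves to Qd = 6238 - 4p and Qs = p + 1053.
Setting them equal: 6238 - 4p = p + 1053 → 5185 = 5p, so p = 1037 and Q = 2090.
Expenditure moves from 757×1810 = 1370170 to 1037×2090 = 2167330; change = +797160.

+797160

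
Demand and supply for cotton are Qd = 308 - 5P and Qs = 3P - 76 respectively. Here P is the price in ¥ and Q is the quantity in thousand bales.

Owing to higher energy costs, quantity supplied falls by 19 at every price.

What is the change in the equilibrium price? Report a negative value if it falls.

Initially, 308 - 5P = 3P - 76, so 384 = 8P and P = 48, Q = 68.
With the change applied: demand Qd = 308 - 5P, supply Qs = 3P - 95.
New equilibrium: 308 - 5P = 3P - 95 ⇒ 403 = 8P ⇒ P = 50.375, Q = 56.125.
ΔP = 50.375 − 48 = +2.375.

+2.375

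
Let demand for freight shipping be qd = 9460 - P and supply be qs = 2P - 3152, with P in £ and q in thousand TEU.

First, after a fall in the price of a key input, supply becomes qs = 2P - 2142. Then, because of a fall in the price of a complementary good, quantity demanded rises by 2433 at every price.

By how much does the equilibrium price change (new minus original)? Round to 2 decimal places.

Original equilibrium: 9460 - P = 2P - 3152 gives 12612 = 3P, so P = 4204 and q = 5256.
The shock moves the curves to qd = 11893 - P and qs = 2P - 2142.
Clearing the new market: 11893 - P = 2P - 2142, so P = 14035/3 ≈ 4678.3333 and q = 21644/3 ≈ 7214.6667.
ΔP = 4678.3333 − 4204 = +474.33.

+474.33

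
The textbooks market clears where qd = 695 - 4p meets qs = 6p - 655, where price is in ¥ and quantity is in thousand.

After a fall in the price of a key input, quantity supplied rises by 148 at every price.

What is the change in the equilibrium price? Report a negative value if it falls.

Original equilibrium: 695 - 4p = 6p - 655 gives 1350 = 10p, so p = 135 and q = 155.
With the change applied: demand qd = 695 - 4p, supply qs = 6p - 507.
Clearing the new market: 695 - 4p = 6p - 507, so p = 120.2 and q = 214.2.
Δp = 120.2 − 135 = -14.8.

-14.8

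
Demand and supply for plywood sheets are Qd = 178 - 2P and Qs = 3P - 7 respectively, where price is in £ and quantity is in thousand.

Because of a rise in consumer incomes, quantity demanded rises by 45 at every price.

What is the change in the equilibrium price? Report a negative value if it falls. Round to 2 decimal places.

Solve the original market: 178 - 2P = 3P - 7, hence P = 37 and Q = 104.
The shock moves the curves to Qd = 223 - 2P and Qs = 3P - 7.
Equate the new curves: 223 - 2P = 3P - 7, giving 230 = 5P, P = 46, Q = 131.
ΔP = 46 − 37 = +9.00.

+9.00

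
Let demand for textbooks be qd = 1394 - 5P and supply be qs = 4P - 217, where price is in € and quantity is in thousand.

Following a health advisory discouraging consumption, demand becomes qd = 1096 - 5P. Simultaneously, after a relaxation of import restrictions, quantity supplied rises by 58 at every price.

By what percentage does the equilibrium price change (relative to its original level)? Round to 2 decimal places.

Original equilibrium: 1394 - 5P = 4P - 217 gives 1611 = 9P, so P = 179 and q = 499.
The shock moves the curves to qd = 1096 - 5P and qs = 4P - 159.
Setting them equal: 1096 - 5P = 4P - 159 → 1255 = 9P, so P = 1255/9 ≈ 139.4444 and q = 3589/9 ≈ 398.7778.
%ΔP = (139.4444 − 179) / 179 × 100 = -22.10%.

-22.10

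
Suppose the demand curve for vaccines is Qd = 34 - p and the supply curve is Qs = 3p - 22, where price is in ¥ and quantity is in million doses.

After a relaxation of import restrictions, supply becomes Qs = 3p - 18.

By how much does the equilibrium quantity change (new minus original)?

+1

Original equilibrium: 34 - p = 3p - 22 gives 56 = 4p, so p = 14 and Q = 20.
With the change applied: demand Qd = 34 - p, supply Qs = 3p - 18.
Clearing the new market: 34 - p = 3p - 18, so p = 13 and Q = 21.
ΔQ = 21 − 20 = +1.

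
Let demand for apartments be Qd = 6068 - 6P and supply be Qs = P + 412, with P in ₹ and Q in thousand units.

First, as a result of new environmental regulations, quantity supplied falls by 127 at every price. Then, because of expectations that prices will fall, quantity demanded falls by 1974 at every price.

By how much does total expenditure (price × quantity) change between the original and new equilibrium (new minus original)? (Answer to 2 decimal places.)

-534587.84

Initially, 6068 - 6P = P + 412, so 5656 = 7P and P = 808, Q = 1220.
The shock moves the curves to Qd = 4094 - 6P and Qs = P + 285.
New equilibrium: 4094 - 6P = P + 285 ⇒ 3809 = 7P ⇒ P = 3809/7 ≈ 544.1429, Q = 5804/7 ≈ 829.1429.
Expenditure moves from 808×1220 = 985760 to 544.1429×829.1429 = 451172.1633; change = -534587.84.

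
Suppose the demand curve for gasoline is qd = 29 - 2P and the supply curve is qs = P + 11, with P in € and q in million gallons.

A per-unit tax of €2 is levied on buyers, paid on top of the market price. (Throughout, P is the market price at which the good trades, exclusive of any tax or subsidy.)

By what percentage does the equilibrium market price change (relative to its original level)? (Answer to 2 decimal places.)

-22.22

Solve the original market: 29 - 2P = P + 11, hence P = 6 and q = 17.
Since buyers pay the price plus the tax, the effective demand curve becomes qd = 25 - 2P.
Clearing the new market: 25 - 2P = P + 11, so P = 14/3 ≈ 4.6667 and q = 47/3 ≈ 15.6667.
%ΔP = (4.6667 − 6) / 6 × 100 = -22.22%.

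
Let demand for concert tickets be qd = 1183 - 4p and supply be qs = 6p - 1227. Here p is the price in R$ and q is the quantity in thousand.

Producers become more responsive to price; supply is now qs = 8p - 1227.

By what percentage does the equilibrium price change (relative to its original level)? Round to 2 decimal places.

-16.67

Before the shock: 1183 - 4p = 6p - 1227 ⇒ 2410 = 10p ⇒ p = 241, q = 219.
The shock moves the curves to qd = 1183 - 4p and qs = 8p - 1227.
Clearing the new market: 1183 - 4p = 8p - 1227, so p = 1205/6 ≈ 200.8333 and q = 1139/3 ≈ 379.6667.
%Δp = (200.8333 − 241) / 241 × 100 = -16.67%.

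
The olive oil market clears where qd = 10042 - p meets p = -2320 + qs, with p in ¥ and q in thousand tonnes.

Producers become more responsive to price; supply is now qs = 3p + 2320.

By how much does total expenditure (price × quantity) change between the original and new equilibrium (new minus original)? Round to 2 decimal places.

Initially, 10042 - p = p + 2320, so 7722 = 2p and p = 3861, q = 6181.
After the shift, demand is qd = 10042 - p and supply is qs = 3p + 2320.
Clearing the new market: 10042 - p = 3p + 2320, so p = 1930.5 and q = 8111.5.
Expenditure moves from 3861×6181 = 23864841 to 1930.5×8111.5 = 15659250.75; change = -8205590.25.

-8205590.25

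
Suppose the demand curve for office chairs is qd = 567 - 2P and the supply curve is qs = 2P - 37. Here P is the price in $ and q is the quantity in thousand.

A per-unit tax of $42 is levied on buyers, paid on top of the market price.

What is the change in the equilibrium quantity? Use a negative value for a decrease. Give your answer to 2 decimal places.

-42.00

Original equilibrium: 567 - 2P = 2P - 37 gives 604 = 4P, so P = 151 and q = 265.
Since buyers pay the price plus the tax, the effective demand curve becomes qd = 483 - 2P.
Setting them equal: 483 - 2P = 2P - 37 → 520 = 4P, so P = 130 and q = 223.
Δq = 223 − 265 = -42.00.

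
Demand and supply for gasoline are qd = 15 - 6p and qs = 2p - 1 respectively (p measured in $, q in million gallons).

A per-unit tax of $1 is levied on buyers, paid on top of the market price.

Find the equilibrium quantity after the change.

Solve the original market: 15 - 6p = 2p - 1, hence p = 2 and q = 3.
Since buyers pay the price plus the tax, the effective demand curve becomes qd = 9 - 6p.
Equate the new curves: 9 - 6p = 2p - 1, giving 10 = 8p, p = 1.25, q = 1.5.

1.5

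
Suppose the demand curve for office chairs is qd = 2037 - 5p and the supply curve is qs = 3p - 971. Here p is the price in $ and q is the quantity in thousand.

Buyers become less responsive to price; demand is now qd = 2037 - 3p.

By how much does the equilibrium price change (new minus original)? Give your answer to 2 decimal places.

+125.33

Original equilibrium: 2037 - 5p = 3p - 971 gives 3008 = 8p, so p = 376 and q = 157.
After the shift, demand is qd = 2037 - 3p and supply is qs = 3p - 971.
New equilibrium: 2037 - 3p = 3p - 971 ⇒ 3008 = 6p ⇒ p = 1504/3 ≈ 501.3333, q = 533.
Δp = 501.3333 − 376 = +125.33.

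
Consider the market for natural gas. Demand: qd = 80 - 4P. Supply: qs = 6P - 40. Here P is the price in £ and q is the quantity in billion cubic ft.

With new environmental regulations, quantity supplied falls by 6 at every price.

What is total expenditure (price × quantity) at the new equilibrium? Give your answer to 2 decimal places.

372.96

Solve the original market: 80 - 4P = 6P - 40, hence P = 12 and q = 32.
After the shift, demand is qd = 80 - 4P and supply is qs = 6P - 46.
Setting them equal: 80 - 4P = 6P - 46 → 126 = 10P, so P = 12.6 and q = 29.6.
New expenditure = 12.6 × 29.6 = 372.96.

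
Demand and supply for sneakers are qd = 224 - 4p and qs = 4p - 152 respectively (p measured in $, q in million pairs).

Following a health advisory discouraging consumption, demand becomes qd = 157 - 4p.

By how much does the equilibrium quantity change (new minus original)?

Solve the original market: 224 - 4p = 4p - 152, hence p = 47 and q = 36.
With the change applied: demand qd = 157 - 4p, supply qs = 4p - 152.
Clearing the new market: 157 - 4p = 4p - 152, so p = 38.625 and q = 2.5.
Δq = 2.5 − 36 = -33.5.

-33.5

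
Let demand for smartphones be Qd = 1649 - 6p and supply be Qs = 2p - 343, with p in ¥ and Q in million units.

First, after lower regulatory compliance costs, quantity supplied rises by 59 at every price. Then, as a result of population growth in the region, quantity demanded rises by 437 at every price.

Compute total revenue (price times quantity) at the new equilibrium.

Before the shock: 1649 - 6p = 2p - 343 ⇒ 1992 = 8p ⇒ p = 249, Q = 155.
The new curves are Qd = 2086 - 6p (demand) and Qs = 2p - 284 (supply).
Equate the new curves: 2086 - 6p = 2p - 284, giving 2370 = 8p, p = 296.25, Q = 308.5.
New expenditure = 296.25 × 308.5 = 91393.125.

91393.125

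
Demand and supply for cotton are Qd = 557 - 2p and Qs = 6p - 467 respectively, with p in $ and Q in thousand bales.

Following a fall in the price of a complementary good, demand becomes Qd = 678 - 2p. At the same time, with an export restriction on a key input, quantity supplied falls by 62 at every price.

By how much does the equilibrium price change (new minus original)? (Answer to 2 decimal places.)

+22.88

Initially, 557 - 2p = 6p - 467, so 1024 = 8p and p = 128, Q = 301.
The shock moves the curves to Qd = 678 - 2p and Qs = 6p - 529.
Clearing the new market: 678 - 2p = 6p - 529, so p = 150.875 and Q = 376.25.
Δp = 150.875 − 128 = +22.88.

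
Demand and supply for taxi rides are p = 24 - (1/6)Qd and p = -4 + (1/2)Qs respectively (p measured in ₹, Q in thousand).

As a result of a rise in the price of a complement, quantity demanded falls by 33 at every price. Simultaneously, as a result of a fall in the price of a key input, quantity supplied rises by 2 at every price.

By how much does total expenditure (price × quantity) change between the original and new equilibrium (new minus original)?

-268.96875

Before the shock: 144 - 6p = 2p + 8 ⇒ 136 = 8p ⇒ p = 17, Q = 42.
The shock moves the curves to Qd = 111 - 6p and Qs = 2p + 10.
New equilibrium: 111 - 6p = 2p + 10 ⇒ 101 = 8p ⇒ p = 12.625, Q = 35.25.
Expenditure moves from 17×42 = 714 to 12.625×35.25 = 445.03125; change = -268.96875.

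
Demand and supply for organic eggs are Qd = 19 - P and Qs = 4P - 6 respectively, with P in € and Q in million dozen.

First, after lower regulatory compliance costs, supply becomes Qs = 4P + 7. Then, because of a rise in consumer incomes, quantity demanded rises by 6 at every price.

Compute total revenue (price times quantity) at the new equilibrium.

77.04

Before the shock: 19 - P = 4P - 6 ⇒ 25 = 5P ⇒ P = 5, Q = 14.
After the shift, demand is Qd = 25 - P and supply is Qs = 4P + 7.
Equate the new curves: 25 - P = 4P + 7, giving 18 = 5P, P = 3.6, Q = 21.4.
New expenditure = 3.6 × 21.4 = 77.04.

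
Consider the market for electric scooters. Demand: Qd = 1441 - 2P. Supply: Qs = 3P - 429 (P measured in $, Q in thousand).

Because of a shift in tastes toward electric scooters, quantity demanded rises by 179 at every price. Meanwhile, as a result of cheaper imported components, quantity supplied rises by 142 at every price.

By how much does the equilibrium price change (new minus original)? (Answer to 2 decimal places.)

Solve the original market: 1441 - 2P = 3P - 429, hence P = 374 and Q = 693.
After the shift, demand is Qd = 1620 - 2P and supply is Qs = 3P - 287.
New equilibrium: 1620 - 2P = 3P - 287 ⇒ 1907 = 5P ⇒ P = 381.4, Q = 857.2.
ΔP = 381.4 − 374 = +7.40.

+7.40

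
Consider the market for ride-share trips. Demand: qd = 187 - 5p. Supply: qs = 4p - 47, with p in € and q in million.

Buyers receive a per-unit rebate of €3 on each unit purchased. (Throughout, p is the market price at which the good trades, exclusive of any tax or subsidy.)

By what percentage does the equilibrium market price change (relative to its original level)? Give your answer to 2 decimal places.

+6.41

Before the shock: 187 - 5p = 4p - 47 ⇒ 234 = 9p ⇒ p = 26, q = 57.
Since buyers' out-of-pocket price is the market price minus the rebate, the effective demand curve becomes qd = 202 - 5p.
Setting them equal: 202 - 5p = 4p - 47 → 249 = 9p, so p = 83/3 ≈ 27.6667 and q = 191/3 ≈ 63.6667.
%Δp = (27.6667 − 26) / 26 × 100 = +6.41%.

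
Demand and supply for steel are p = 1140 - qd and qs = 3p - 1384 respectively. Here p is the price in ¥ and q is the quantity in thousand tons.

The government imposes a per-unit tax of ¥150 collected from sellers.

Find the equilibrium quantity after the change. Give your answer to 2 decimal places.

Solve the original market: 1140 - p = 3p - 1384, hence p = 631 and q = 509.
Since sellers keep the price net of the tax, the effective supply curve becomes qs = 3p - 1834.
New equilibrium: 1140 - p = 3p - 1834 ⇒ 2974 = 4p ⇒ p = 743.5, q = 396.5.

396.50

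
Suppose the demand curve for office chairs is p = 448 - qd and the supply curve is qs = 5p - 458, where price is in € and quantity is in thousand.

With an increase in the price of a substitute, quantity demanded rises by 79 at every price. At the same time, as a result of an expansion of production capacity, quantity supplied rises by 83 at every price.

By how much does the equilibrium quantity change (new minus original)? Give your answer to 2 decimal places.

+79.67

Solve the original market: 448 - p = 5p - 458, hence p = 151 and q = 297.
After the shift, demand is qd = 527 - p and supply is qs = 5p - 375.
Setting them equal: 527 - p = 5p - 375 → 902 = 6p, so p = 451/3 ≈ 150.3333 and q = 1130/3 ≈ 376.6667.
Δq = 376.6667 − 297 = +79.67.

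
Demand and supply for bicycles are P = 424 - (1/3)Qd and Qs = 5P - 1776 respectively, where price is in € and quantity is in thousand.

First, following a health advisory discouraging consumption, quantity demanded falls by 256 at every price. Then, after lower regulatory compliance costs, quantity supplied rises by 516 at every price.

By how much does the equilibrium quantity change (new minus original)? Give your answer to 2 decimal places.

Before the shock: 1272 - 3P = 5P - 1776 ⇒ 3048 = 8P ⇒ P = 381, Q = 129.
The shock moves the curves to Qd = 1016 - 3P and Qs = 5P - 1260.
Clearing the new market: 1016 - 3P = 5P - 1260, so P = 284.5 and Q = 162.5.
ΔQ = 162.5 − 129 = +33.50.

+33.50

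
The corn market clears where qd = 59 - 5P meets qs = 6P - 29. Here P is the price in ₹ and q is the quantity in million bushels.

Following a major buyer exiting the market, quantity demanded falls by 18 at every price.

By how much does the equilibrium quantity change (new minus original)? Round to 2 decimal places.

Original equilibrium: 59 - 5P = 6P - 29 gives 88 = 11P, so P = 8 and q = 19.
The new curves are qd = 41 - 5P (demand) and qs = 6P - 29 (supply).
New equilibrium: 41 - 5P = 6P - 29 ⇒ 70 = 11P ⇒ P = 70/11 ≈ 6.3636, q = 101/11 ≈ 9.1818.
Δq = 9.1818 − 19 = -9.82.

-9.82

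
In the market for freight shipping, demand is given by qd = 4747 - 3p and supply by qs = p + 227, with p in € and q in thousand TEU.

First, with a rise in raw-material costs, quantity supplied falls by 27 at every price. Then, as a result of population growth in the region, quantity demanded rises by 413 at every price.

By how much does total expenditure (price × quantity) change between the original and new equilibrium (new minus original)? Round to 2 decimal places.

Original equilibrium: 4747 - 3p = p + 227 gives 4520 = 4p, so p = 1130 and q = 1357.
After the shift, demand is qd = 5160 - 3p and supply is qs = p + 200.
Clearing the new market: 5160 - 3p = p + 200, so p = 1240 and q = 1440.
Expenditure moves from 1130×1357 = 1533410 to 1240×1440 = 1785600; change = +252190.00.

+252190.00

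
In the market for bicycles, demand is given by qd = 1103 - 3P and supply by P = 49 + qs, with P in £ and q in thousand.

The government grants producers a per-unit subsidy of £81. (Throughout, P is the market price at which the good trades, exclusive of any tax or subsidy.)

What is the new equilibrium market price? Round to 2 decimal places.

Before the shock: 1103 - 3P = P - 49 ⇒ 1152 = 4P ⇒ P = 288, q = 239.
Since sellers receive the price plus the subsidy, the effective supply curve becomes qs = P + 32.
New equilibrium: 1103 - 3P = P + 32 ⇒ 1071 = 4P ⇒ P = 267.75, q = 299.75.

267.75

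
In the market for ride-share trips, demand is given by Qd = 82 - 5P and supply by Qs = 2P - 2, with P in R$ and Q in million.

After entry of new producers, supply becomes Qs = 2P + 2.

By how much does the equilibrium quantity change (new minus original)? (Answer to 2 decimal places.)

+2.86

Original equilibrium: 82 - 5P = 2P - 2 gives 84 = 7P, so P = 12 and Q = 22.
After the shift, demand is Qd = 82 - 5P and supply is Qs = 2P + 2.
Equate the new curves: 82 - 5P = 2P + 2, giving 80 = 7P, P = 80/7 ≈ 11.4286, Q = 174/7 ≈ 24.8571.
ΔQ = 24.8571 − 22 = +2.86.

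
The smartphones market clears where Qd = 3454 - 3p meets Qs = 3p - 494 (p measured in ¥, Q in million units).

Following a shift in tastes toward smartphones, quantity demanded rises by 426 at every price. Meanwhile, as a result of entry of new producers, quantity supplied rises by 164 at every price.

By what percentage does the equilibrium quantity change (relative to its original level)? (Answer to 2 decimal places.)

+19.93

Before the shock: 3454 - 3p = 3p - 494 ⇒ 3948 = 6p ⇒ p = 658, Q = 1480.
With the change applied: demand Qd = 3880 - 3p, supply Qs = 3p - 330.
New equilibrium: 3880 - 3p = 3p - 330 ⇒ 4210 = 6p ⇒ p = 2105/3 ≈ 701.6667, Q = 1775.
%ΔQ = (1775 − 1480) / 1480 × 100 = +19.93%.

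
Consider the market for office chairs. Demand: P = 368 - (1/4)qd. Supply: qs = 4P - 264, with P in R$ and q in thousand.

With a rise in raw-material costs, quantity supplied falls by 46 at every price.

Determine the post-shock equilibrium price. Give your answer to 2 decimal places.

222.75

Before the shock: 1472 - 4P = 4P - 264 ⇒ 1736 = 8P ⇒ P = 217, q = 604.
After the shift, demand is qd = 1472 - 4P and supply is qs = 4P - 310.
Clearing the new market: 1472 - 4P = 4P - 310, so P = 222.75 and q = 581.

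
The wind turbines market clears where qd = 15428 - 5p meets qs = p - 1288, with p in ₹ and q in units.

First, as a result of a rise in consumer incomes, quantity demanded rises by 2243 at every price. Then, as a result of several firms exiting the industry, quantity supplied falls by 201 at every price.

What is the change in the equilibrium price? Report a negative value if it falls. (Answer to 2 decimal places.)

+407.33

Before the shock: 15428 - 5p = p - 1288 ⇒ 16716 = 6p ⇒ p = 2786, q = 1498.
The shock moves the curves to qd = 17671 - 5p and qs = p - 1489.
New equilibrium: 17671 - 5p = p - 1489 ⇒ 19160 = 6p ⇒ p = 9580/3 ≈ 3193.3333, q = 5113/3 ≈ 1704.3333.
Δp = 3193.3333 − 2786 = +407.33.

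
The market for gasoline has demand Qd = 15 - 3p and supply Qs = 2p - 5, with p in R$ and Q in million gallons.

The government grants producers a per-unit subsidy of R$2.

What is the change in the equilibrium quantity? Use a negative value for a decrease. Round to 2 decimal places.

Before the shock: 15 - 3p = 2p - 5 ⇒ 20 = 5p ⇒ p = 4, Q = 3.
Since sellers receive the price plus the subsidy, the effective supply curve becomes Qs = 2p - 1.
Clearing the new market: 15 - 3p = 2p - 1, so p = 3.2 and Q = 5.4.
ΔQ = 5.4 − 3 = +2.40.

+2.40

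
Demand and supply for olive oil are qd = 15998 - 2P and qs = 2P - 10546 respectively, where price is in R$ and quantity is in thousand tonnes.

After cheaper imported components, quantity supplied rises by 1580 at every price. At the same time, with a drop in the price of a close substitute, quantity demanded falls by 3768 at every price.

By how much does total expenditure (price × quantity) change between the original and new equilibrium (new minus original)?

Before the shock: 15998 - 2P = 2P - 10546 ⇒ 26544 = 4P ⇒ P = 6636, q = 2726.
After the shift, demand is qd = 12230 - 2P and supply is qs = 2P - 8966.
Equate the new curves: 12230 - 2P = 2P - 8966, giving 21196 = 4P, P = 5299, q = 1632.
Expenditure moves from 6636×2726 = 18089736 to 5299×1632 = 8647968; change = -9441768.

-9441768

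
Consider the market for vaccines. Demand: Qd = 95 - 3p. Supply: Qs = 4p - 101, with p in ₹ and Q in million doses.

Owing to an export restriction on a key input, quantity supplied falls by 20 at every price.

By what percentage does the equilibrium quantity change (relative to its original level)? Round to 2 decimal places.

Solve the original market: 95 - 3p = 4p - 101, hence p = 28 and Q = 11.
After the shift, demand is Qd = 95 - 3p and supply is Qs = 4p - 121.
Equate the new curves: 95 - 3p = 4p - 121, giving 216 = 7p, p = 216/7 ≈ 30.8571, Q = 17/7 ≈ 2.4286.
%ΔQ = (2.4286 − 11) / 11 × 100 = -77.92%.

-77.92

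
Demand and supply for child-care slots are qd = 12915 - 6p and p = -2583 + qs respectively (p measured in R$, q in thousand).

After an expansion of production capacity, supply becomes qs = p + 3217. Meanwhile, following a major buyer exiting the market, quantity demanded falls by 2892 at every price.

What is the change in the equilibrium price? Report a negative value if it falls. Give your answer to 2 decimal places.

-503.71

Before the shock: 12915 - 6p = p + 2583 ⇒ 10332 = 7p ⇒ p = 1476, q = 4059.
The new curves are qd = 10023 - 6p (demand) and qs = p + 3217 (supply).
Clearing the new market: 10023 - 6p = p + 3217, so p = 6806/7 ≈ 972.2857 and q = 29325/7 ≈ 4189.2857.
Δp = 972.2857 − 1476 = -503.71.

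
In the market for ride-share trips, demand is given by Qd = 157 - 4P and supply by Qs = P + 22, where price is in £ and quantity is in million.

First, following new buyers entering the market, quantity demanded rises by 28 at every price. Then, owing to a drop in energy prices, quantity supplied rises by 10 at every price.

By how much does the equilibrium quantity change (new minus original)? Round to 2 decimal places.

+13.60

Before the shock: 157 - 4P = P + 22 ⇒ 135 = 5P ⇒ P = 27, Q = 49.
After the shift, demand is Qd = 185 - 4P and supply is Qs = P + 32.
Equate the new curves: 185 - 4P = P + 32, giving 153 = 5P, P = 30.6, Q = 62.6.
ΔQ = 62.6 − 49 = +13.60.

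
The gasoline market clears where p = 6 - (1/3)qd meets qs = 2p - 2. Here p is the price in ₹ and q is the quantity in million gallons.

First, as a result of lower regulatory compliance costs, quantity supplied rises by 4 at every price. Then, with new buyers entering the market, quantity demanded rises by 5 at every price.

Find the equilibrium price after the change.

Original equilibrium: 18 - 3p = 2p - 2 gives 20 = 5p, so p = 4 and q = 6.
The new curves are qd = 23 - 3p (demand) and qs = 2p + 2 (supply).
Setting them equal: 23 - 3p = 2p + 2 → 21 = 5p, so p = 4.2 and q = 10.4.

4.2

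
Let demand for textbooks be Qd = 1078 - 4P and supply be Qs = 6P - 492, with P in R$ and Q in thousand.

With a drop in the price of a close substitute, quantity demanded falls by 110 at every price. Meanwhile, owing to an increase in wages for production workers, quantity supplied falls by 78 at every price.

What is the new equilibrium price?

Before the shock: 1078 - 4P = 6P - 492 ⇒ 1570 = 10P ⇒ P = 157, Q = 450.
The shock moves the curves to Qd = 968 - 4P and Qs = 6P - 570.
Clearing the new market: 968 - 4P = 6P - 570, so P = 153.8 and Q = 352.8.

153.8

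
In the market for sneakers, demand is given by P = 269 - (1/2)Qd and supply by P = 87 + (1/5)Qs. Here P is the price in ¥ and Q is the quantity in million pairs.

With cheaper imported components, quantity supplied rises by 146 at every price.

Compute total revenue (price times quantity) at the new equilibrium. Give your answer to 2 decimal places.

Solve the original market: 538 - 2P = 5P - 435, hence P = 139 and Q = 260.
The new curves are Qd = 538 - 2P (demand) and Qs = 5P - 289 (supply).
Setting them equal: 538 - 2P = 5P - 289 → 827 = 7P, so P = 827/7 ≈ 118.1429 and Q = 2112/7 ≈ 301.7143.
New expenditure = 118.1429 × 301.7143 = 35645.39.

35645.39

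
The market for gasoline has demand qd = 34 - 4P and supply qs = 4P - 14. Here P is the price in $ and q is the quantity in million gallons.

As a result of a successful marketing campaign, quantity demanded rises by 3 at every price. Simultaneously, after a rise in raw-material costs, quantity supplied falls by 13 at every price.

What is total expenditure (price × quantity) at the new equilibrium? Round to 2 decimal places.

40.00

Initially, 34 - 4P = 4P - 14, so 48 = 8P and P = 6, q = 10.
The new curves are qd = 37 - 4P (demand) and qs = 4P - 27 (supply).
Setting them equal: 37 - 4P = 4P - 27 → 64 = 8P, so P = 8 and q = 5.
New expenditure = 8 × 5 = 40.00.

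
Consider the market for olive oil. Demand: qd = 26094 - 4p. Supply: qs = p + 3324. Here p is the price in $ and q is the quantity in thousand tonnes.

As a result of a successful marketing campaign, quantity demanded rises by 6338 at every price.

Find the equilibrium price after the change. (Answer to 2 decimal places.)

5821.60

Original equilibrium: 26094 - 4p = p + 3324 gives 22770 = 5p, so p = 4554 and q = 7878.
The new curves are qd = 32432 - 4p (demand) and qs = p + 3324 (supply).
Setting them equal: 32432 - 4p = p + 3324 → 29108 = 5p, so p = 5821.6 and q = 9145.6.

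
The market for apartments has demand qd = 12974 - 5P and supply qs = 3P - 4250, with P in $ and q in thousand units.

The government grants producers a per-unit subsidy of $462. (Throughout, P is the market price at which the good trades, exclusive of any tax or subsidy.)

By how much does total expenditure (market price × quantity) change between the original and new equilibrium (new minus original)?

Solve the original market: 12974 - 5P = 3P - 4250, hence P = 2153 and q = 2209.
Since sellers receive the price plus the subsidy, the effective supply curve becomes qs = 3P - 2864.
Setting them equal: 12974 - 5P = 3P - 2864 → 15838 = 8P, so P = 1979.75 and q = 3075.25.
Expenditure moves from 2153×2209 = 4755977 to 1979.75×3075.25 = 6088226.1875; change = +1332249.1875.

+1332249.1875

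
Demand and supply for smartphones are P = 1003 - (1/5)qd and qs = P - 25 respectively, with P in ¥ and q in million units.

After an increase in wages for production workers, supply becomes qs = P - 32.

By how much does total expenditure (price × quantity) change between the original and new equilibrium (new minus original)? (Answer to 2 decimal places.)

-3955.97

Before the shock: 5015 - 5P = P - 25 ⇒ 5040 = 6P ⇒ P = 840, q = 815.
With the change applied: demand qd = 5015 - 5P, supply qs = P - 32.
New equilibrium: 5015 - 5P = P - 32 ⇒ 5047 = 6P ⇒ P = 5047/6 ≈ 841.1667, q = 4855/6 ≈ 809.1667.
Expenditure moves from 840×815 = 684600 to 841.1667×809.1667 = 680644.0278; change = -3955.97.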